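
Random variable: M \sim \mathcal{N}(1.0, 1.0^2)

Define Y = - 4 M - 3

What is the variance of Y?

For Y = aM + b: Var(Y) = a² * Var(M)
Var(M) = 1.0^2 = 1
Var(Y) = (-4)² * 1 = 16 * 1 = 16

16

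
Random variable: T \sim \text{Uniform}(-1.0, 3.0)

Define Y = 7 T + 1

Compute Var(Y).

For Y = aT + b: Var(Y) = a² * Var(T)
Var(T) = (3 + 1)^2/12 = 1.3333333
Var(Y) = 7² * 1.3333333 = 49 * 1.3333333 = 65.333333

65.333333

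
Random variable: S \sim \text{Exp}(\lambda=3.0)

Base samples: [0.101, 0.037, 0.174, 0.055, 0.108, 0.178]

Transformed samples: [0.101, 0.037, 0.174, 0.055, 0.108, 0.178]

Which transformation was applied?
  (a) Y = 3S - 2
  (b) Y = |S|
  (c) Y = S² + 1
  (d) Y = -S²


Checking option (b) Y = |S|:
  S = 0.101 -> Y = 0.101 ✓
  S = 0.037 -> Y = 0.037 ✓
  S = 0.174 -> Y = 0.174 ✓
All samples match this transformation.

(b) |S|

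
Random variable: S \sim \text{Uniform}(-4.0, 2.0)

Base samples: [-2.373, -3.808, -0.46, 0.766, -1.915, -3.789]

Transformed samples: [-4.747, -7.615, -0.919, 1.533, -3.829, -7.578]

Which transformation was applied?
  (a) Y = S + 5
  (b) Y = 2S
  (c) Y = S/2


Checking option (b) Y = 2S:
  S = -2.373 -> Y = -4.747 ✓
  S = -3.808 -> Y = -7.615 ✓
  S = -0.46 -> Y = -0.919 ✓
All samples match this transformation.

(b) 2S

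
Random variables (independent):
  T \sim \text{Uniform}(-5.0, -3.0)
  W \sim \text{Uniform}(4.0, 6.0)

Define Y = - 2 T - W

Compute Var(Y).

For independent RVs: Var(aX + bY) = a²Var(X) + b²Var(Y)
Var(T) = 0.33333333
Var(W) = 0.33333333
Var(Y) = (-2)²*0.33333333 + (-1)²*0.33333333
= 4*0.33333333 + 1*0.33333333 = 1.6666667

1.6666667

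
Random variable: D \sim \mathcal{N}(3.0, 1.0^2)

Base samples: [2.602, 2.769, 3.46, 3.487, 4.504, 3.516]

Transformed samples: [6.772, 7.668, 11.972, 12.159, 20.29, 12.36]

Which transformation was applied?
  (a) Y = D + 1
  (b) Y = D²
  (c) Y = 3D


Checking option (b) Y = D²:
  D = 2.602 -> Y = 6.772 ✓
  D = 2.769 -> Y = 7.668 ✓
  D = 3.46 -> Y = 11.972 ✓
All samples match this transformation.

(b) D²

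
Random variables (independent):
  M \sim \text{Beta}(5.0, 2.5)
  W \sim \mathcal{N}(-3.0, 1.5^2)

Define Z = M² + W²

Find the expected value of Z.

E[Z] = E[M²] + E[W²]
E[M²] = Var(M) + E[M]² = 0.026143791 + 0.44444444 = 0.47058824
E[W²] = Var(W) + E[W]² = 2.25 + 9 = 11.25
E[Z] = 0.47058824 + 11.25 = 11.720588

11.720588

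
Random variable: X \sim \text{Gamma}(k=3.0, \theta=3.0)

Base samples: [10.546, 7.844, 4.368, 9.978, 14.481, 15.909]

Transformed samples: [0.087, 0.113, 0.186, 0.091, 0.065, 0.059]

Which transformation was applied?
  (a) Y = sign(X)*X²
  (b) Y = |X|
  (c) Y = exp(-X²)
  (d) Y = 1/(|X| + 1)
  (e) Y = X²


Checking option (d) Y = 1/(|X| + 1):
  X = 10.546 -> Y = 0.087 ✓
  X = 7.844 -> Y = 0.113 ✓
  X = 4.368 -> Y = 0.186 ✓
All samples match this transformation.

(d) 1/(|X| + 1)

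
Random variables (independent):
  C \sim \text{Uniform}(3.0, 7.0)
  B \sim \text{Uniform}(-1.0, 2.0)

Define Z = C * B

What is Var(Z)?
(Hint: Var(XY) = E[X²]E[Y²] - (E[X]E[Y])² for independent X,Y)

Var(XY) = E[X²]E[Y²] - (E[X]E[Y])²
E[C] = 5, Var(C) = 1.3333333
E[B] = 0.5, Var(B) = 0.75
E[C²] = 1.3333333 + 5² = 26.333333
E[B²] = 0.75 + 0.5² = 1
Var(Z) = 26.333333*1 - (5*0.5)²
= 26.333333 - 6.25 = 20.083333

20.083333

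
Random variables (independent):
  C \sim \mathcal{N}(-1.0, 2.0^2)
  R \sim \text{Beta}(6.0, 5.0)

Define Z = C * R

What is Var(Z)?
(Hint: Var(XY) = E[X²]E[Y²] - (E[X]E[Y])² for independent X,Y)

Var(XY) = E[X²]E[Y²] - (E[X]E[Y])²
E[C] = -1, Var(C) = 4
E[R] = 0.54545455, Var(R) = 0.020661157
E[C²] = 4 + (-1)² = 5
E[R²] = 0.020661157 + 0.54545455² = 0.31818182
Var(Z) = 5*0.31818182 - (-1*0.54545455)²
= 1.5909091 - 0.29752066 = 1.2933884

1.2933884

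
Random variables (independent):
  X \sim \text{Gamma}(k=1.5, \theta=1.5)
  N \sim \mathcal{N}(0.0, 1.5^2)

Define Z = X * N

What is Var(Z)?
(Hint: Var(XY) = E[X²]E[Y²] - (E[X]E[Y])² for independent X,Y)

Var(XY) = E[X²]E[Y²] - (E[X]E[Y])²
E[X] = 2.25, Var(X) = 3.375
E[N] = 0, Var(N) = 2.25
E[X²] = 3.375 + 2.25² = 8.4375
E[N²] = 2.25 + 0² = 2.25
Var(Z) = 8.4375*2.25 - (2.25*0)²
= 18.984375 - 0 = 18.984375

18.984375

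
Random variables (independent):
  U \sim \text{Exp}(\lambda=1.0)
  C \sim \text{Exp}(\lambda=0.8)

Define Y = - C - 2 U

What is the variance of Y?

For independent RVs: Var(aX + bY) = a²Var(X) + b²Var(Y)
Var(U) = 1
Var(C) = 1.5625
Var(Y) = (-2)²*1 + (-1)²*1.5625
= 4*1 + 1*1.5625 = 5.5625

5.5625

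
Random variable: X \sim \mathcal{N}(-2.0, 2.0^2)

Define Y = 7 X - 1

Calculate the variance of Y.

For Y = aX + b: Var(Y) = a² * Var(X)
Var(X) = 2.0^2 = 4
Var(Y) = 7² * 4 = 49 * 4 = 196

196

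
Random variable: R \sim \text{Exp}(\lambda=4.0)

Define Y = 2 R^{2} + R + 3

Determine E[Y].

E[Y] = 2*E[R²] + 1*E[R] + 3
E[R] = 0.25
E[R²] = Var(R) + (E[R])² = 0.0625 + 0.0625 = 0.125
E[Y] = 2*0.125 + 1*0.25 + 3 = 3.5

3.5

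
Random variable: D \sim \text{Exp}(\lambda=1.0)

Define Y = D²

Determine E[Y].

E[D²] = Var(D) + (E[D])² = 1 + 1 = 2

2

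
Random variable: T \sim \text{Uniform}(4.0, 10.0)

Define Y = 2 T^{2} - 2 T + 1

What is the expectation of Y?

E[Y] = 2*E[T²] - 2*E[T] + 1
E[T] = 7
E[T²] = Var(T) + (E[T])² = 3 + 49 = 52
E[Y] = 2*52 - 2*7 + 1 = 91

91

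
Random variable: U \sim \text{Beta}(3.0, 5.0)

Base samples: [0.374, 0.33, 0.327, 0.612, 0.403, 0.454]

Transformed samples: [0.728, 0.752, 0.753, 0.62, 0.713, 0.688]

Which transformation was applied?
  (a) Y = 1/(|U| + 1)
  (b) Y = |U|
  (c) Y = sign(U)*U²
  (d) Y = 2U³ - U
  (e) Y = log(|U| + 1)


Checking option (a) Y = 1/(|U| + 1):
  U = 0.374 -> Y = 0.728 ✓
  U = 0.33 -> Y = 0.752 ✓
  U = 0.327 -> Y = 0.753 ✓
All samples match this transformation.

(a) 1/(|U| + 1)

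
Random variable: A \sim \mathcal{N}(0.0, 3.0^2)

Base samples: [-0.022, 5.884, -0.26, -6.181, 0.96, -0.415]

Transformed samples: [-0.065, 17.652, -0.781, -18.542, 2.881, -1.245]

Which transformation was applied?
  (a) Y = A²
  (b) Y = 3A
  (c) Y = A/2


Checking option (b) Y = 3A:
  A = -0.022 -> Y = -0.065 ✓
  A = 5.884 -> Y = 17.652 ✓
  A = -0.26 -> Y = -0.781 ✓
All samples match this transformation.

(b) 3A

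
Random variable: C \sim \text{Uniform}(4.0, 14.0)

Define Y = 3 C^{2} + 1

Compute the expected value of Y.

E[Y] = 3*E[C²] + 1
E[C] = 9
E[C²] = Var(C) + (E[C])² = 8.3333333 + 81 = 89.333333
E[Y] = 3*89.333333 + 1 = 269

269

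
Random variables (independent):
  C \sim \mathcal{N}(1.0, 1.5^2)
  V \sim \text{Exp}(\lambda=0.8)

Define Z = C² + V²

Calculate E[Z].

E[Z] = E[C²] + E[V²]
E[C²] = Var(C) + E[C]² = 2.25 + 1 = 3.25
E[V²] = Var(V) + E[V]² = 1.5625 + 1.5625 = 3.125
E[Z] = 3.25 + 3.125 = 6.375

6.375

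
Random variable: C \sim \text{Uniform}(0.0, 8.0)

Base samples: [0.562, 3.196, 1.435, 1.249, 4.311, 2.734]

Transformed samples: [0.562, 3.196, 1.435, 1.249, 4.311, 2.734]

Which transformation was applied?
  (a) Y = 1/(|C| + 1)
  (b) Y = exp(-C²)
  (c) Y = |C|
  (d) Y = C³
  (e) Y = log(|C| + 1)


Checking option (c) Y = |C|:
  C = 0.562 -> Y = 0.562 ✓
  C = 3.196 -> Y = 3.196 ✓
  C = 1.435 -> Y = 1.435 ✓
All samples match this transformation.

(c) |C|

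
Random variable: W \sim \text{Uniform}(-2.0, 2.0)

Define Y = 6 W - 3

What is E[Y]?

For Y = 6W - 3:
E[Y] = 6 * E[W] - 3
E[W] = (-2 + 2)/2 = 0
E[Y] = 6 * 0 - 3 = -3

-3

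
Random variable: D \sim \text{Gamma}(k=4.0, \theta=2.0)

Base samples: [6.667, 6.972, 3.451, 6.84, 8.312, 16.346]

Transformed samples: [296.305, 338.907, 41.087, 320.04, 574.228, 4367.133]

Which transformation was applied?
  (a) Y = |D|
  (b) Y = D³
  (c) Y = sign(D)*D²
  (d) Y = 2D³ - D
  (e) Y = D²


Checking option (b) Y = D³:
  D = 6.667 -> Y = 296.305 ✓
  D = 6.972 -> Y = 338.907 ✓
  D = 3.451 -> Y = 41.087 ✓
All samples match this transformation.

(b) D³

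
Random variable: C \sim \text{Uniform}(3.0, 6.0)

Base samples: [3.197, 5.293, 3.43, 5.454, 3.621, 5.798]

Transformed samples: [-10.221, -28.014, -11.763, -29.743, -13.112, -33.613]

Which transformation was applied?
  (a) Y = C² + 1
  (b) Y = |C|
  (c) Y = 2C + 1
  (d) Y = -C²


Checking option (d) Y = -C²:
  C = 3.197 -> Y = -10.221 ✓
  C = 5.293 -> Y = -28.014 ✓
  C = 3.43 -> Y = -11.763 ✓
All samples match this transformation.

(d) -C²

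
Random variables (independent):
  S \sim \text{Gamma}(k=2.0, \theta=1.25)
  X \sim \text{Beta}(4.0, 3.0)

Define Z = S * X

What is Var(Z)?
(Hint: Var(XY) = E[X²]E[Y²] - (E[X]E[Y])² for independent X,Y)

Var(XY) = E[X²]E[Y²] - (E[X]E[Y])²
E[S] = 2.5, Var(S) = 3.125
E[X] = 0.57142857, Var(X) = 0.030612245
E[S²] = 3.125 + 2.5² = 9.375
E[X²] = 0.030612245 + 0.57142857² = 0.35714286
Var(Z) = 9.375*0.35714286 - (2.5*0.57142857)²
= 3.3482143 - 2.0408163 = 1.307398

1.307398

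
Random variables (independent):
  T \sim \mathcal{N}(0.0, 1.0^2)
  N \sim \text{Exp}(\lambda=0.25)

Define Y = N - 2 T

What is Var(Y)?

For independent RVs: Var(aX + bY) = a²Var(X) + b²Var(Y)
Var(T) = 1
Var(N) = 16
Var(Y) = (-2)²*1 + 1²*16
= 4*1 + 1*16 = 20

20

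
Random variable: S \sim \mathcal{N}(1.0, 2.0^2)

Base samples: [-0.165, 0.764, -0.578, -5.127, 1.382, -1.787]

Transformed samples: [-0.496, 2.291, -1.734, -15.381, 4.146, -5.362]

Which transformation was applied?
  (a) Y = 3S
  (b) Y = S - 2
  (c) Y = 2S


Checking option (a) Y = 3S:
  S = -0.165 -> Y = -0.496 ✓
  S = 0.764 -> Y = 2.291 ✓
  S = -0.578 -> Y = -1.734 ✓
All samples match this transformation.

(a) 3S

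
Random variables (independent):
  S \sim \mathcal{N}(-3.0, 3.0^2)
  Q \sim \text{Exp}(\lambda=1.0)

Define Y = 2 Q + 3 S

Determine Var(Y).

For independent RVs: Var(aX + bY) = a²Var(X) + b²Var(Y)
Var(S) = 9
Var(Q) = 1
Var(Y) = 3²*9 + 2²*1
= 9*9 + 4*1 = 85

85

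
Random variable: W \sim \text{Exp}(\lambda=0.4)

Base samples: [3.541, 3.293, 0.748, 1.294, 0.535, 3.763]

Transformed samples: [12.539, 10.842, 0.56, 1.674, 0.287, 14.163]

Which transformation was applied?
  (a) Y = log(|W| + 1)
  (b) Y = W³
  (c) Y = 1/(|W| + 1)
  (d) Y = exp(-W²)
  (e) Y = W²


Checking option (e) Y = W²:
  W = 3.541 -> Y = 12.539 ✓
  W = 3.293 -> Y = 10.842 ✓
  W = 0.748 -> Y = 0.56 ✓
All samples match this transformation.

(e) W²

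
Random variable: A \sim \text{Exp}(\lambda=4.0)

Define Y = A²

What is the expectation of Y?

Using E[X²] = Var(X) + (E[X])²:
E[A] = 0.25
Var(A) = 1/4.0^2 = 0.0625
E[A²] = 0.0625 + 0.25² = 0.0625 + 0.0625 = 0.125

0.125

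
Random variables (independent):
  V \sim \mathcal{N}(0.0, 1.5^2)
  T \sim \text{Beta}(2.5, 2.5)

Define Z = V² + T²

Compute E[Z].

E[Z] = E[V²] + E[T²]
E[V²] = Var(V) + E[V]² = 2.25 + 0 = 2.25
E[T²] = Var(T) + E[T]² = 0.041666667 + 0.25 = 0.29166667
E[Z] = 2.25 + 0.29166667 = 2.5416667

2.5416667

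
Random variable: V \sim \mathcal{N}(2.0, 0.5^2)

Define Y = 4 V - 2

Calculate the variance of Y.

For Y = aV + b: Var(Y) = a² * Var(V)
Var(V) = 0.5^2 = 0.25
Var(Y) = 4² * 0.25 = 16 * 0.25 = 4

4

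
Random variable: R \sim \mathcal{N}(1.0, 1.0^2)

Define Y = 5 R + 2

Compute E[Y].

For Y = 5R + 2:
E[Y] = 5 * E[R] + 2
E[R] = 1.0 = 1
E[Y] = 5 * 1 + 2 = 7

7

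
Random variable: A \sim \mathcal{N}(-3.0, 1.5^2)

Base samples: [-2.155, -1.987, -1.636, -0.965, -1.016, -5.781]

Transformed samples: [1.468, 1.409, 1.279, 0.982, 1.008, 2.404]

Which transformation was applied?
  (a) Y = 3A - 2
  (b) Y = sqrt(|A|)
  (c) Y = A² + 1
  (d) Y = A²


Checking option (b) Y = sqrt(|A|):
  A = -2.155 -> Y = 1.468 ✓
  A = -1.987 -> Y = 1.409 ✓
  A = -1.636 -> Y = 1.279 ✓
All samples match this transformation.

(b) sqrt(|A|)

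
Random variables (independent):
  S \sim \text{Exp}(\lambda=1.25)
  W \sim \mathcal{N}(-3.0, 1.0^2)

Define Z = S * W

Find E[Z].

For independent RVs: E[XY] = E[X]*E[Y]
E[S] = 0.8
E[W] = -3
E[Z] = 0.8 * (-3) = -2.4

-2.4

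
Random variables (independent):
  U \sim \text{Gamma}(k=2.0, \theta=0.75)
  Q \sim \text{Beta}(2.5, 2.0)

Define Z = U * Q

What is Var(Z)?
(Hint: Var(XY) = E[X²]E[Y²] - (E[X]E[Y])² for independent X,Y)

Var(XY) = E[X²]E[Y²] - (E[X]E[Y])²
E[U] = 1.5, Var(U) = 1.125
E[Q] = 0.55555556, Var(Q) = 0.044893378
E[U²] = 1.125 + 1.5² = 3.375
E[Q²] = 0.044893378 + 0.55555556² = 0.35353535
Var(Z) = 3.375*0.35353535 - (1.5*0.55555556)²
= 1.1931818 - 0.69444444 = 0.49873737

0.49873737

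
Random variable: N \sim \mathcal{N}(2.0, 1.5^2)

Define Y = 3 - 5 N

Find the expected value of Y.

For Y = -5N + 3:
E[Y] = -5 * E[N] + 3
E[N] = 2.0 = 2
E[Y] = -5 * 2 + 3 = -7

-7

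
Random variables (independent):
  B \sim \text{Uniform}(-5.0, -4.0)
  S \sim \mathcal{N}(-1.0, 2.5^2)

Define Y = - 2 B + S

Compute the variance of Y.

For independent RVs: Var(aX + bY) = a²Var(X) + b²Var(Y)
Var(B) = 0.083333333
Var(S) = 6.25
Var(Y) = (-2)²*0.083333333 + 1²*6.25
= 4*0.083333333 + 1*6.25 = 6.5833333

6.5833333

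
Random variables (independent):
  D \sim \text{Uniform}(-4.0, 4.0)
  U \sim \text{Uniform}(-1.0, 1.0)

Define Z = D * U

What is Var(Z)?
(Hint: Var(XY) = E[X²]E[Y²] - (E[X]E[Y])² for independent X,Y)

Var(XY) = E[X²]E[Y²] - (E[X]E[Y])²
E[D] = 0, Var(D) = 5.3333333
E[U] = 0, Var(U) = 0.33333333
E[D²] = 5.3333333 + 0² = 5.3333333
E[U²] = 0.33333333 + 0² = 0.33333333
Var(Z) = 5.3333333*0.33333333 - (0*0)²
= 1.7777778 - 0 = 1.7777778

1.7777778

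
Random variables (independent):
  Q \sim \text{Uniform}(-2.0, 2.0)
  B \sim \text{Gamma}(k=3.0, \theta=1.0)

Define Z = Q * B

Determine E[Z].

For independent RVs: E[XY] = E[X]*E[Y]
E[Q] = 0
E[B] = 3
E[Z] = 0 * 3 = 0

0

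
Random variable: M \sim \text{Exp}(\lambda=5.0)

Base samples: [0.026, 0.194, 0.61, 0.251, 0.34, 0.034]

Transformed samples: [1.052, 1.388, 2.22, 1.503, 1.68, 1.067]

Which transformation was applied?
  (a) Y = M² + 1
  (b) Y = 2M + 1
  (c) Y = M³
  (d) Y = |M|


Checking option (b) Y = 2M + 1:
  M = 0.026 -> Y = 1.052 ✓
  M = 0.194 -> Y = 1.388 ✓
  M = 0.61 -> Y = 2.22 ✓
All samples match this transformation.

(b) 2M + 1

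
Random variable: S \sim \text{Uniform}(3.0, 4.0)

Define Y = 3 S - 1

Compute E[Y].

For Y = 3S - 1:
E[Y] = 3 * E[S] - 1
E[S] = (3 + 4)/2 = 3.5
E[Y] = 3 * 3.5 - 1 = 9.5

9.5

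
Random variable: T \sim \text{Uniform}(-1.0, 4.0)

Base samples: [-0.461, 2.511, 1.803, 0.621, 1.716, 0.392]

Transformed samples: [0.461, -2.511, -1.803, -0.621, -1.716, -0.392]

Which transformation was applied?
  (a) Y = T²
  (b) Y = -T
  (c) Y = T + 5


Checking option (b) Y = -T:
  T = -0.461 -> Y = 0.461 ✓
  T = 2.511 -> Y = -2.511 ✓
  T = 1.803 -> Y = -1.803 ✓
All samples match this transformation.

(b) -T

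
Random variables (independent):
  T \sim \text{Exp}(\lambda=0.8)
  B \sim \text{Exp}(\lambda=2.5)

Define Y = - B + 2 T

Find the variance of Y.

For independent RVs: Var(aX + bY) = a²Var(X) + b²Var(Y)
Var(T) = 1.5625
Var(B) = 0.16
Var(Y) = 2²*1.5625 + (-1)²*0.16
= 4*1.5625 + 1*0.16 = 6.41

6.41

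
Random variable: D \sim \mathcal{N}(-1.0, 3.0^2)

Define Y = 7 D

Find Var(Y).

For Y = aD + b: Var(Y) = a² * Var(D)
Var(D) = 3.0^2 = 9
Var(Y) = 7² * 9 = 49 * 9 = 441

441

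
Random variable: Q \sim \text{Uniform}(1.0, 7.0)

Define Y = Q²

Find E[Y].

E[Q²] = Var(Q) + (E[Q])² = 3 + 16 = 19

19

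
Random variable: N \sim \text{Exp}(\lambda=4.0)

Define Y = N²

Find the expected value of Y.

E[N²] = Var(N) + (E[N])² = 0.0625 + 0.0625 = 0.125

0.125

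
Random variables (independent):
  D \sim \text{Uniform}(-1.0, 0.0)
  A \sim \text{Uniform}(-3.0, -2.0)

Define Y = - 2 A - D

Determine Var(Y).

For independent RVs: Var(aX + bY) = a²Var(X) + b²Var(Y)
Var(D) = 0.083333333
Var(A) = 0.083333333
Var(Y) = (-1)²*0.083333333 + (-2)²*0.083333333
= 1*0.083333333 + 4*0.083333333 = 0.41666667

0.41666667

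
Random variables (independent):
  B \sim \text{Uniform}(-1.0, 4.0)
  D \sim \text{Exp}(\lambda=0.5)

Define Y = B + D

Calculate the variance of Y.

For independent RVs: Var(aX + bY) = a²Var(X) + b²Var(Y)
Var(B) = 2.0833333
Var(D) = 4
Var(Y) = 1²*2.0833333 + 1²*4
= 1*2.0833333 + 1*4 = 6.0833333

6.0833333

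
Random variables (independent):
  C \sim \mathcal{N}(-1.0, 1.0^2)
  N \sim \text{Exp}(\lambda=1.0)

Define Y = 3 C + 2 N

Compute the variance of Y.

For independent RVs: Var(aX + bY) = a²Var(X) + b²Var(Y)
Var(C) = 1
Var(N) = 1
Var(Y) = 3²*1 + 2²*1
= 9*1 + 4*1 = 13

13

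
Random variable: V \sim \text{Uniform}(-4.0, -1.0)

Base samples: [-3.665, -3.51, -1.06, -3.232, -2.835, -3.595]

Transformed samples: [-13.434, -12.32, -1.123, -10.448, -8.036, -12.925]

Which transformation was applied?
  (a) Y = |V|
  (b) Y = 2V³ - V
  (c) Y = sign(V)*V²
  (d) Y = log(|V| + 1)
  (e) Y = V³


Checking option (c) Y = sign(V)*V²:
  V = -3.665 -> Y = -13.434 ✓
  V = -3.51 -> Y = -12.32 ✓
  V = -1.06 -> Y = -1.123 ✓
All samples match this transformation.

(c) sign(V)*V²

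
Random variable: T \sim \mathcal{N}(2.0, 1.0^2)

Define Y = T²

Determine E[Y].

Using E[X²] = Var(X) + (E[X])²:
E[T] = 2
Var(T) = 1.0^2 = 1
E[T²] = 1 + 2² = 1 + 4 = 5

5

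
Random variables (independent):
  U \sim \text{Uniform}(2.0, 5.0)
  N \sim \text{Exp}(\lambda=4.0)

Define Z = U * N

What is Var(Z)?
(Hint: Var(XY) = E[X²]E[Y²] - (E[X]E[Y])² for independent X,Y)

Var(XY) = E[X²]E[Y²] - (E[X]E[Y])²
E[U] = 3.5, Var(U) = 0.75
E[N] = 0.25, Var(N) = 0.0625
E[U²] = 0.75 + 3.5² = 13
E[N²] = 0.0625 + 0.25² = 0.125
Var(Z) = 13*0.125 - (3.5*0.25)²
= 1.625 - 0.765625 = 0.859375

0.859375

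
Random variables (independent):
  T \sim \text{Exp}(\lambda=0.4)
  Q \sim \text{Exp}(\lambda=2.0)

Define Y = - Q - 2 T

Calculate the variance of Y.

For independent RVs: Var(aX + bY) = a²Var(X) + b²Var(Y)
Var(T) = 6.25
Var(Q) = 0.25
Var(Y) = (-2)²*6.25 + (-1)²*0.25
= 4*6.25 + 1*0.25 = 25.25

25.25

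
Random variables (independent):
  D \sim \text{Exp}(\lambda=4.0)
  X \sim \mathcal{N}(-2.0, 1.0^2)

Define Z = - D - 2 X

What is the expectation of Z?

E[Z] = -1*E[D] - 2*E[X]
E[D] = 0.25
E[X] = -2
E[Z] = -1*0.25 - 2*(-2) = 3.75

3.75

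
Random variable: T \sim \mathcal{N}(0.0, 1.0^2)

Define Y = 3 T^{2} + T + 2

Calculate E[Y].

E[Y] = 3*E[T²] + 1*E[T] + 2
E[T] = 0
E[T²] = Var(T) + (E[T])² = 1 + 0 = 1
E[Y] = 3*1 + 1*0 + 2 = 5

5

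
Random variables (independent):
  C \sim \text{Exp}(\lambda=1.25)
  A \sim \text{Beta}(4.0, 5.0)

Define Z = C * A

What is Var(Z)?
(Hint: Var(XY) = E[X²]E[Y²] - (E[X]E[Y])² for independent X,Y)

Var(XY) = E[X²]E[Y²] - (E[X]E[Y])²
E[C] = 0.8, Var(C) = 0.64
E[A] = 0.44444444, Var(A) = 0.024691358
E[C²] = 0.64 + 0.8² = 1.28
E[A²] = 0.024691358 + 0.44444444² = 0.22222222
Var(Z) = 1.28*0.22222222 - (0.8*0.44444444)²
= 0.28444444 - 0.12641975 = 0.15802469

0.15802469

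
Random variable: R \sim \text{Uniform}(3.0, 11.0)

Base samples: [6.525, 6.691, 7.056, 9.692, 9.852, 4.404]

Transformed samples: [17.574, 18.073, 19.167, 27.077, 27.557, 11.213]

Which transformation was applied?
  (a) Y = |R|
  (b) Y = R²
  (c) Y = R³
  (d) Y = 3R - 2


Checking option (d) Y = 3R - 2:
  R = 6.525 -> Y = 17.574 ✓
  R = 6.691 -> Y = 18.073 ✓
  R = 7.056 -> Y = 19.167 ✓
All samples match this transformation.

(d) 3R - 2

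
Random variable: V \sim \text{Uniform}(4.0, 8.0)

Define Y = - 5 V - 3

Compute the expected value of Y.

For Y = -5V - 3:
E[Y] = -5 * E[V] - 3
E[V] = (4 + 8)/2 = 6
E[Y] = -5 * 6 - 3 = -33

-33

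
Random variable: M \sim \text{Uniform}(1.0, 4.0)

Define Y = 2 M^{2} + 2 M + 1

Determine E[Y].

E[Y] = 2*E[M²] + 2*E[M] + 1
E[M] = 2.5
E[M²] = Var(M) + (E[M])² = 0.75 + 6.25 = 7
E[Y] = 2*7 + 2*2.5 + 1 = 20

20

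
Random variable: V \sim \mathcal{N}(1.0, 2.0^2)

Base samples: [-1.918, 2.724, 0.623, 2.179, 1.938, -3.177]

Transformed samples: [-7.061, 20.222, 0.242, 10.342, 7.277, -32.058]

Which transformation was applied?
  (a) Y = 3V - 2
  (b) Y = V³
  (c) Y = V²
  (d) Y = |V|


Checking option (b) Y = V³:
  V = -1.918 -> Y = -7.061 ✓
  V = 2.724 -> Y = 20.222 ✓
  V = 0.623 -> Y = 0.242 ✓
All samples match this transformation.

(b) V³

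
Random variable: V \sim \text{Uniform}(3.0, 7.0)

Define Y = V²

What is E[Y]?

E[V²] = Var(V) + (E[V])² = 1.3333333 + 25 = 26.333333

26.333333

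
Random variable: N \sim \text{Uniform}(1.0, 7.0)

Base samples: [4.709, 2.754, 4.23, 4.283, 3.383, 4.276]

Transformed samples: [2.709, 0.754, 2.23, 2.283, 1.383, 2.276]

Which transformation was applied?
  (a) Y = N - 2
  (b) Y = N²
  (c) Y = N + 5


Checking option (a) Y = N - 2:
  N = 4.709 -> Y = 2.709 ✓
  N = 2.754 -> Y = 0.754 ✓
  N = 4.23 -> Y = 2.23 ✓
All samples match this transformation.

(a) N - 2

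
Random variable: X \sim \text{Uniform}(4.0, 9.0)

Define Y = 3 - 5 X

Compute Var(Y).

For Y = aX + b: Var(Y) = a² * Var(X)
Var(X) = (9 - 4)^2/12 = 2.0833333
Var(Y) = (-5)² * 2.0833333 = 25 * 2.0833333 = 52.083333

52.083333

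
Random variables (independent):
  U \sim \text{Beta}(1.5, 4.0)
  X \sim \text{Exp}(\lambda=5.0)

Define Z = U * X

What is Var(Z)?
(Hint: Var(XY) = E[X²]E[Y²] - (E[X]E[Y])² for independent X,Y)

Var(XY) = E[X²]E[Y²] - (E[X]E[Y])²
E[U] = 0.27272727, Var(U) = 0.03051494
E[X] = 0.2, Var(X) = 0.04
E[U²] = 0.03051494 + 0.27272727² = 0.1048951
E[X²] = 0.04 + 0.2² = 0.08
Var(Z) = 0.1048951*0.08 - (0.27272727*0.2)²
= 0.0083916084 - 0.0029752066 = 0.0054164018

0.0054164018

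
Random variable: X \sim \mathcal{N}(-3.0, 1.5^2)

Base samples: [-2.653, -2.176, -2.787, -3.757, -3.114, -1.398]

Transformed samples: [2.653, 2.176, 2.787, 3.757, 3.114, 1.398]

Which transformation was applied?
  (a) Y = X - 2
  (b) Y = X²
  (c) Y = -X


Checking option (c) Y = -X:
  X = -2.653 -> Y = 2.653 ✓
  X = -2.176 -> Y = 2.176 ✓
  X = -2.787 -> Y = 2.787 ✓
All samples match this transformation.

(c) -X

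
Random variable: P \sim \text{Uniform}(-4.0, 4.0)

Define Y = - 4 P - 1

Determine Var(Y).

For Y = aP + b: Var(Y) = a² * Var(P)
Var(P) = (4 + 4)^2/12 = 5.3333333
Var(Y) = (-4)² * 5.3333333 = 16 * 5.3333333 = 85.333333

85.333333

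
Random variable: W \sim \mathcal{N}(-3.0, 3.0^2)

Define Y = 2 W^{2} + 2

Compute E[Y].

E[Y] = 2*E[W²] + 2
E[W] = -3
E[W²] = Var(W) + (E[W])² = 9 + 9 = 18
E[Y] = 2*18 + 2 = 38

38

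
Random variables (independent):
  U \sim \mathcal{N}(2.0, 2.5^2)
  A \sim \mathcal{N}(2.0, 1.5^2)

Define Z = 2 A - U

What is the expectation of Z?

E[Z] = -1*E[U] + 2*E[A]
E[U] = 2
E[A] = 2
E[Z] = -1*2 + 2*2 = 2

2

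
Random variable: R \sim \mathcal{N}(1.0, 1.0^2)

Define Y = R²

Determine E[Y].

E[R²] = Var(R) + (E[R])² = 1 + 1 = 2

2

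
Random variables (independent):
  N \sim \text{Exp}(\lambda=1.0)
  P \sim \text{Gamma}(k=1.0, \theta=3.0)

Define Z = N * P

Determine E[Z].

For independent RVs: E[XY] = E[X]*E[Y]
E[N] = 1
E[P] = 3
E[Z] = 1 * 3 = 3

3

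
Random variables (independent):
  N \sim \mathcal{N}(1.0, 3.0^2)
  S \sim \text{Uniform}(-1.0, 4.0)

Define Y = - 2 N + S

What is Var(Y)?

For independent RVs: Var(aX + bY) = a²Var(X) + b²Var(Y)
Var(N) = 9
Var(S) = 2.0833333
Var(Y) = (-2)²*9 + 1²*2.0833333
= 4*9 + 1*2.0833333 = 38.083333

38.083333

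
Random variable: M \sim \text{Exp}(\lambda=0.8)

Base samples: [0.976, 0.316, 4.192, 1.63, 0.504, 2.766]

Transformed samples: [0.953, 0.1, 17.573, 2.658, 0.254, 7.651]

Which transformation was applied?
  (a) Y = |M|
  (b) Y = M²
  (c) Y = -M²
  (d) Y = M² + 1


Checking option (b) Y = M²:
  M = 0.976 -> Y = 0.953 ✓
  M = 0.316 -> Y = 0.1 ✓
  M = 4.192 -> Y = 17.573 ✓
All samples match this transformation.

(b) M²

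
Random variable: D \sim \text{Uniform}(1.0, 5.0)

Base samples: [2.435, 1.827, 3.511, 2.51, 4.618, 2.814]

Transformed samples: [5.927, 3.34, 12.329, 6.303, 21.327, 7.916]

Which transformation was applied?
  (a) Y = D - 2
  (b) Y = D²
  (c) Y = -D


Checking option (b) Y = D²:
  D = 2.435 -> Y = 5.927 ✓
  D = 1.827 -> Y = 3.34 ✓
  D = 3.511 -> Y = 12.329 ✓
All samples match this transformation.

(b) D²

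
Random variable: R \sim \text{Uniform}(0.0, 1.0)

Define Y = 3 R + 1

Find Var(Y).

For Y = aR + b: Var(Y) = a² * Var(R)
Var(R) = (1 - 0)^2/12 = 0.083333333
Var(Y) = 3² * 0.083333333 = 9 * 0.083333333 = 0.75

0.75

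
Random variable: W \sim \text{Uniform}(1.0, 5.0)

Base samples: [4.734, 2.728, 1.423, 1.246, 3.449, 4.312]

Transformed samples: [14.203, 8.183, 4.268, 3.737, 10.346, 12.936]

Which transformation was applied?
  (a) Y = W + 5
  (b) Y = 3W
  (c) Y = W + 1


Checking option (b) Y = 3W:
  W = 4.734 -> Y = 14.203 ✓
  W = 2.728 -> Y = 8.183 ✓
  W = 1.423 -> Y = 4.268 ✓
All samples match this transformation.

(b) 3W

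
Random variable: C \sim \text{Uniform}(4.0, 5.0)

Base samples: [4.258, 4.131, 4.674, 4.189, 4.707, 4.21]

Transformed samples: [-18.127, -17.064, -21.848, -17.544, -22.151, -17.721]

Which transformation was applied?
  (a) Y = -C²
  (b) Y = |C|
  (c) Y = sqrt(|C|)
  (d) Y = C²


Checking option (a) Y = -C²:
  C = 4.258 -> Y = -18.127 ✓
  C = 4.131 -> Y = -17.064 ✓
  C = 4.674 -> Y = -21.848 ✓
All samples match this transformation.

(a) -C²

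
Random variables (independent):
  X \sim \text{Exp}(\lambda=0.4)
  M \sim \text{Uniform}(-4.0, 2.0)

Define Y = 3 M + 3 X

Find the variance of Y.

For independent RVs: Var(aX + bY) = a²Var(X) + b²Var(Y)
Var(X) = 6.25
Var(M) = 3
Var(Y) = 3²*6.25 + 3²*3
= 9*6.25 + 9*3 = 83.25

83.25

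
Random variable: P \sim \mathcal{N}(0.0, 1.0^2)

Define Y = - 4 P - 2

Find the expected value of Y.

For Y = -4P - 2:
E[Y] = -4 * E[P] - 2
E[P] = 0.0 = 0
E[Y] = -4 * 0 - 2 = -2

-2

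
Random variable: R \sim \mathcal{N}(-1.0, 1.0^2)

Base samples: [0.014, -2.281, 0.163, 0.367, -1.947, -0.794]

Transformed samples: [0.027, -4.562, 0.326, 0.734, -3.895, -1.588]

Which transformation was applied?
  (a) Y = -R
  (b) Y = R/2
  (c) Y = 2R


Checking option (c) Y = 2R:
  R = 0.014 -> Y = 0.027 ✓
  R = -2.281 -> Y = -4.562 ✓
  R = 0.163 -> Y = 0.326 ✓
All samples match this transformation.

(c) 2R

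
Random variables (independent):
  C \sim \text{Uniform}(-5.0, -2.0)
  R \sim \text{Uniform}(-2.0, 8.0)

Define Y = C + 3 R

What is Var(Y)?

For independent RVs: Var(aX + bY) = a²Var(X) + b²Var(Y)
Var(C) = 0.75
Var(R) = 8.3333333
Var(Y) = 1²*0.75 + 3²*8.3333333
= 1*0.75 + 9*8.3333333 = 75.75

75.75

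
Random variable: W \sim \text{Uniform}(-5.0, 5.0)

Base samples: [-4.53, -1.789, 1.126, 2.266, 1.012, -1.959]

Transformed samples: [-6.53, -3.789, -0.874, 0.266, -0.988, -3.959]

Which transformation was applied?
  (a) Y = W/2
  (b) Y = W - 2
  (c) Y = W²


Checking option (b) Y = W - 2:
  W = -4.53 -> Y = -6.53 ✓
  W = -1.789 -> Y = -3.789 ✓
  W = 1.126 -> Y = -0.874 ✓
All samples match this transformation.

(b) W - 2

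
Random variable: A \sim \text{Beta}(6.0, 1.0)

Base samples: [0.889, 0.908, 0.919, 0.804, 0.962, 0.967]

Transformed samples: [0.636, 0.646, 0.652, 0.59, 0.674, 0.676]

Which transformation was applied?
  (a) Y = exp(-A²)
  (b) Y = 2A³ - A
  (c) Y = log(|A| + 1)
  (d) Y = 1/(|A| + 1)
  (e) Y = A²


Checking option (c) Y = log(|A| + 1):
  A = 0.889 -> Y = 0.636 ✓
  A = 0.908 -> Y = 0.646 ✓
  A = 0.919 -> Y = 0.652 ✓
All samples match this transformation.

(c) log(|A| + 1)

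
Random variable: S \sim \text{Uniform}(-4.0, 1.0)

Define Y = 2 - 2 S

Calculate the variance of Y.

For Y = aS + b: Var(Y) = a² * Var(S)
Var(S) = (1 + 4)^2/12 = 2.0833333
Var(Y) = (-2)² * 2.0833333 = 4 * 2.0833333 = 8.3333333

8.3333333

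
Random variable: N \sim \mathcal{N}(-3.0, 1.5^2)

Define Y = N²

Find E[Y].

E[N²] = Var(N) + (E[N])² = 2.25 + 9 = 11.25

11.25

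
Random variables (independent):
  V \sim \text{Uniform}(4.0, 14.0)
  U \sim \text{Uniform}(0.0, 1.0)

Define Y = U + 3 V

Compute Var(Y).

For independent RVs: Var(aX + bY) = a²Var(X) + b²Var(Y)
Var(V) = 8.3333333
Var(U) = 0.083333333
Var(Y) = 3²*8.3333333 + 1²*0.083333333
= 9*8.3333333 + 1*0.083333333 = 75.083333

75.083333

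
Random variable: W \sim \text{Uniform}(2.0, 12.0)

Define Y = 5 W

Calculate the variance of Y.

For Y = aW + b: Var(Y) = a² * Var(W)
Var(W) = (12 - 2)^2/12 = 8.3333333
Var(Y) = 5² * 8.3333333 = 25 * 8.3333333 = 208.33333

208.33333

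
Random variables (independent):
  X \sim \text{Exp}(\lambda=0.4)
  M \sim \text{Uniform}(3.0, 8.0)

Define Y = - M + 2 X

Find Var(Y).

For independent RVs: Var(aX + bY) = a²Var(X) + b²Var(Y)
Var(X) = 6.25
Var(M) = 2.0833333
Var(Y) = 2²*6.25 + (-1)²*2.0833333
= 4*6.25 + 1*2.0833333 = 27.083333

27.083333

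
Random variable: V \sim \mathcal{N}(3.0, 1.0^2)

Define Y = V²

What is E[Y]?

E[V²] = Var(V) + (E[V])² = 1 + 9 = 10

10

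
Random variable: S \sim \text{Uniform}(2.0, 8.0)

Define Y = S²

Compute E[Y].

E[S²] = Var(S) + (E[S])² = 3 + 25 = 28

28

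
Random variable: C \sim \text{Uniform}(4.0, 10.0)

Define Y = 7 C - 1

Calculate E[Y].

For Y = 7C - 1:
E[Y] = 7 * E[C] - 1
E[C] = (4 + 10)/2 = 7
E[Y] = 7 * 7 - 1 = 48

48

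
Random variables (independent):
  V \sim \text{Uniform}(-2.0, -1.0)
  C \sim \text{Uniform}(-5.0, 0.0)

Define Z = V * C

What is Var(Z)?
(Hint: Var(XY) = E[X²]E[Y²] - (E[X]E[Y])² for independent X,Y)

Var(XY) = E[X²]E[Y²] - (E[X]E[Y])²
E[V] = -1.5, Var(V) = 0.083333333
E[C] = -2.5, Var(C) = 2.0833333
E[V²] = 0.083333333 + (-1.5)² = 2.3333333
E[C²] = 2.0833333 + (-2.5)² = 8.3333333
Var(Z) = 2.3333333*8.3333333 - (-1.5*(-2.5))²
= 19.444444 - 14.0625 = 5.3819444

5.3819444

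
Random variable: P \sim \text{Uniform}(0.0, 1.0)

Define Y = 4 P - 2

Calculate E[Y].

For Y = 4P - 2:
E[Y] = 4 * E[P] - 2
E[P] = (0 + 1)/2 = 0.5
E[Y] = 4 * 0.5 - 2 = 0

0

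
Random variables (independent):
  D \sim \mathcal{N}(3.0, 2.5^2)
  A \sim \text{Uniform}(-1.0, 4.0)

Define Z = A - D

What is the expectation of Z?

E[Z] = -1*E[D] + 1*E[A]
E[D] = 3
E[A] = 1.5
E[Z] = -1*3 + 1*1.5 = -1.5

-1.5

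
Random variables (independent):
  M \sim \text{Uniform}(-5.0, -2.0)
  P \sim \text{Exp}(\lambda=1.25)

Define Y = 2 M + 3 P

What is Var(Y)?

For independent RVs: Var(aX + bY) = a²Var(X) + b²Var(Y)
Var(M) = 0.75
Var(P) = 0.64
Var(Y) = 2²*0.75 + 3²*0.64
= 4*0.75 + 9*0.64 = 8.76

8.76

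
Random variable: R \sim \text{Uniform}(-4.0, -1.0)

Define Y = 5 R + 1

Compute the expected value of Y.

For Y = 5R + 1:
E[Y] = 5 * E[R] + 1
E[R] = (-4 - 1)/2 = -2.5
E[Y] = 5 * (-2.5) + 1 = -11.5

-11.5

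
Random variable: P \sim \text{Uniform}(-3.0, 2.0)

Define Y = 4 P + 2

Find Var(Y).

For Y = aP + b: Var(Y) = a² * Var(P)
Var(P) = (2 + 3)^2/12 = 2.0833333
Var(Y) = 4² * 2.0833333 = 16 * 2.0833333 = 33.333333

33.333333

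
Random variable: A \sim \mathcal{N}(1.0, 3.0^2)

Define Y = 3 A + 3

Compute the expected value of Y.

For Y = 3A + 3:
E[Y] = 3 * E[A] + 3
E[A] = 1.0 = 1
E[Y] = 3 * 1 + 3 = 6

6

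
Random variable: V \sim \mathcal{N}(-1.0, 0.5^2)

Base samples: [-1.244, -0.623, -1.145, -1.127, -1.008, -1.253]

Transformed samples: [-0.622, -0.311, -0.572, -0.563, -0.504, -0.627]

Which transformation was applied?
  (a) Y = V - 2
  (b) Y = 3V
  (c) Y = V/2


Checking option (c) Y = V/2:
  V = -1.244 -> Y = -0.622 ✓
  V = -0.623 -> Y = -0.311 ✓
  V = -1.145 -> Y = -0.572 ✓
All samples match this transformation.

(c) V/2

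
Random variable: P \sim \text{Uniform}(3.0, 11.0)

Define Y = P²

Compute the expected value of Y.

E[P²] = Var(P) + (E[P])² = 5.3333333 + 49 = 54.333333

54.333333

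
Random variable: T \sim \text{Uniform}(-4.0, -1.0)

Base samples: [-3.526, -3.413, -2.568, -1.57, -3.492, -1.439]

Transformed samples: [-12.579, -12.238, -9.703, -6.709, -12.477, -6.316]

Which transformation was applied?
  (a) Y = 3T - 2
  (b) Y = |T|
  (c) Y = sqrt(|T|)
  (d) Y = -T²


Checking option (a) Y = 3T - 2:
  T = -3.526 -> Y = -12.579 ✓
  T = -3.413 -> Y = -12.238 ✓
  T = -2.568 -> Y = -9.703 ✓
All samples match this transformation.

(a) 3T - 2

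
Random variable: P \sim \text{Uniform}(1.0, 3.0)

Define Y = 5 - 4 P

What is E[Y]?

For Y = -4P + 5:
E[Y] = -4 * E[P] + 5
E[P] = (1 + 3)/2 = 2
E[Y] = -4 * 2 + 5 = -3

-3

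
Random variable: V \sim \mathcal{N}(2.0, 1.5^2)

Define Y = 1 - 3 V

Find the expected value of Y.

For Y = -3V + 1:
E[Y] = -3 * E[V] + 1
E[V] = 2.0 = 2
E[Y] = -3 * 2 + 1 = -5

-5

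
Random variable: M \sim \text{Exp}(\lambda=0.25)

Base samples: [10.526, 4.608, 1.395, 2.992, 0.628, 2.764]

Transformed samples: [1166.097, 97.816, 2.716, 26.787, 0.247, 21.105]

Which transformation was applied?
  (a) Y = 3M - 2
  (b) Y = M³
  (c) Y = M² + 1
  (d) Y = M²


Checking option (b) Y = M³:
  M = 10.526 -> Y = 1166.097 ✓
  M = 4.608 -> Y = 97.816 ✓
  M = 1.395 -> Y = 2.716 ✓
All samples match this transformation.

(b) M³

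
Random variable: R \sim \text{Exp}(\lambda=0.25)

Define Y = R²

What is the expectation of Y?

Using E[X²] = Var(X) + (E[X])²:
E[R] = 4
Var(R) = 1/0.25^2 = 16
E[R²] = 16 + 4² = 16 + 16 = 32

32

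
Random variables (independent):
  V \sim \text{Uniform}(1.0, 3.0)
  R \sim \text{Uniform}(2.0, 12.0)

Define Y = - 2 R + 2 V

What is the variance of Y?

For independent RVs: Var(aX + bY) = a²Var(X) + b²Var(Y)
Var(V) = 0.33333333
Var(R) = 8.3333333
Var(Y) = 2²*0.33333333 + (-2)²*8.3333333
= 4*0.33333333 + 4*8.3333333 = 34.666667

34.666667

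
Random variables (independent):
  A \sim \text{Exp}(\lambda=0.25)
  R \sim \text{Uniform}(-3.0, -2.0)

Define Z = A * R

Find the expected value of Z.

For independent RVs: E[XY] = E[X]*E[Y]
E[A] = 4
E[R] = -2.5
E[Z] = 4 * (-2.5) = -10

-10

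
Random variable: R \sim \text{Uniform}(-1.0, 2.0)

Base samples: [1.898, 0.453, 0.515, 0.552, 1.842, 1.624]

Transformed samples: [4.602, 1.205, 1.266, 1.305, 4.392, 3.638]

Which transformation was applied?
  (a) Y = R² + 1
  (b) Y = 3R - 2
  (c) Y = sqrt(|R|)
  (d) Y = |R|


Checking option (a) Y = R² + 1:
  R = 1.898 -> Y = 4.602 ✓
  R = 0.453 -> Y = 1.205 ✓
  R = 0.515 -> Y = 1.266 ✓
All samples match this transformation.

(a) R² + 1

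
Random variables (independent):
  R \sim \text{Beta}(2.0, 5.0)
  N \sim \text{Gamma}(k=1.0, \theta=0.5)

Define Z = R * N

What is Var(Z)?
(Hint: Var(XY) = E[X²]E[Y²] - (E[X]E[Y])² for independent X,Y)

Var(XY) = E[X²]E[Y²] - (E[X]E[Y])²
E[R] = 0.28571429, Var(R) = 0.025510204
E[N] = 0.5, Var(N) = 0.25
E[R²] = 0.025510204 + 0.28571429² = 0.10714286
E[N²] = 0.25 + 0.5² = 0.5
Var(Z) = 0.10714286*0.5 - (0.28571429*0.5)²
= 0.053571429 - 0.020408163 = 0.033163265

0.033163265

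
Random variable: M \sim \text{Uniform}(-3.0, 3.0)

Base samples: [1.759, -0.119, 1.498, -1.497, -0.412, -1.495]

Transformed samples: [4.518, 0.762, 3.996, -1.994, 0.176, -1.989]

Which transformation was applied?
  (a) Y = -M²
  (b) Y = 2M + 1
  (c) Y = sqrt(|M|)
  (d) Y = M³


Checking option (b) Y = 2M + 1:
  M = 1.759 -> Y = 4.518 ✓
  M = -0.119 -> Y = 0.762 ✓
  M = 1.498 -> Y = 3.996 ✓
All samples match this transformation.

(b) 2M + 1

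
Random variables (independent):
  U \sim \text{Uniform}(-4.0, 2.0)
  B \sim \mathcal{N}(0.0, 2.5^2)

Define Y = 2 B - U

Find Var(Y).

For independent RVs: Var(aX + bY) = a²Var(X) + b²Var(Y)
Var(U) = 3
Var(B) = 6.25
Var(Y) = (-1)²*3 + 2²*6.25
= 1*3 + 4*6.25 = 28

28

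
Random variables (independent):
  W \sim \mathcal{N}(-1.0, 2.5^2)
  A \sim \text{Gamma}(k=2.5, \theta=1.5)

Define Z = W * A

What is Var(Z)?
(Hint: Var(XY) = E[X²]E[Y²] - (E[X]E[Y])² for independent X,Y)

Var(XY) = E[X²]E[Y²] - (E[X]E[Y])²
E[W] = -1, Var(W) = 6.25
E[A] = 3.75, Var(A) = 5.625
E[W²] = 6.25 + (-1)² = 7.25
E[A²] = 5.625 + 3.75² = 19.6875
Var(Z) = 7.25*19.6875 - (-1*3.75)²
= 142.73438 - 14.0625 = 128.67188

128.67188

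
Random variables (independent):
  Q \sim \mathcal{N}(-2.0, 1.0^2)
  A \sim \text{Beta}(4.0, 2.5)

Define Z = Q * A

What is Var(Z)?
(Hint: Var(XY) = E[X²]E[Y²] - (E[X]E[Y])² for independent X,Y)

Var(XY) = E[X²]E[Y²] - (E[X]E[Y])²
E[Q] = -2, Var(Q) = 1
E[A] = 0.61538462, Var(A) = 0.031558185
E[Q²] = 1 + (-2)² = 5
E[A²] = 0.031558185 + 0.61538462² = 0.41025641
Var(Z) = 5*0.41025641 - (-2*0.61538462)²
= 2.0512821 - 1.5147929 = 0.53648915

0.53648915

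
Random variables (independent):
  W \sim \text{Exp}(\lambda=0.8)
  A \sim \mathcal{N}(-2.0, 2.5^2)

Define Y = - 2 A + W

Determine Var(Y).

For independent RVs: Var(aX + bY) = a²Var(X) + b²Var(Y)
Var(W) = 1.5625
Var(A) = 6.25
Var(Y) = 1²*1.5625 + (-2)²*6.25
= 1*1.5625 + 4*6.25 = 26.5625

26.5625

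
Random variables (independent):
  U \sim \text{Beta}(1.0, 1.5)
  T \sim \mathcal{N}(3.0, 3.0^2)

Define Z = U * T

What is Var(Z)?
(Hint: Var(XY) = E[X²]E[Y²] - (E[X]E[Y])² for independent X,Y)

Var(XY) = E[X²]E[Y²] - (E[X]E[Y])²
E[U] = 0.4, Var(U) = 0.068571429
E[T] = 3, Var(T) = 9
E[U²] = 0.068571429 + 0.4² = 0.22857143
E[T²] = 9 + 3² = 18
Var(Z) = 0.22857143*18 - (0.4*3)²
= 4.1142857 - 1.44 = 2.6742857

2.6742857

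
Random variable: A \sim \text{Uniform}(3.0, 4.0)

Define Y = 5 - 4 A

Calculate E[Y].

For Y = -4A + 5:
E[Y] = -4 * E[A] + 5
E[A] = (3 + 4)/2 = 3.5
E[Y] = -4 * 3.5 + 5 = -9

-9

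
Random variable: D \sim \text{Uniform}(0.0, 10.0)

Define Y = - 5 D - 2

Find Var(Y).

For Y = aD + b: Var(Y) = a² * Var(D)
Var(D) = (10 - 0)^2/12 = 8.3333333
Var(Y) = (-5)² * 8.3333333 = 25 * 8.3333333 = 208.33333

208.33333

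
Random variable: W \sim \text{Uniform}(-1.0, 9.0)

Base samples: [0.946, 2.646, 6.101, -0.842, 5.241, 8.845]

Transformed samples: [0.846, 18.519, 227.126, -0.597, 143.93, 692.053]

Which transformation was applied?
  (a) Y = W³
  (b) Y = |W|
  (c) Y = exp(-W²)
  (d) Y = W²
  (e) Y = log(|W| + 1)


Checking option (a) Y = W³:
  W = 0.946 -> Y = 0.846 ✓
  W = 2.646 -> Y = 18.519 ✓
  W = 6.101 -> Y = 227.126 ✓
All samples match this transformation.

(a) W³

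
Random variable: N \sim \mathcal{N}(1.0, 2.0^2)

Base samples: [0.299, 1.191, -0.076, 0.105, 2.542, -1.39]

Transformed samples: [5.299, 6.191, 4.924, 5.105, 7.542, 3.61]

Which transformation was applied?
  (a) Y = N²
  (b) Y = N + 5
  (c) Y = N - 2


Checking option (b) Y = N + 5:
  N = 0.299 -> Y = 5.299 ✓
  N = 1.191 -> Y = 6.191 ✓
  N = -0.076 -> Y = 4.924 ✓
All samples match this transformation.

(b) N + 5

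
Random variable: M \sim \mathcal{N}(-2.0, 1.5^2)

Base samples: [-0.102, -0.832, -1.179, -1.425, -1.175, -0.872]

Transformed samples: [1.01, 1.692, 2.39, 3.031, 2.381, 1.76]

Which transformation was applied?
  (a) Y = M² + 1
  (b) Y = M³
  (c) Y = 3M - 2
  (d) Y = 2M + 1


Checking option (a) Y = M² + 1:
  M = -0.102 -> Y = 1.01 ✓
  M = -0.832 -> Y = 1.692 ✓
  M = -1.179 -> Y = 2.39 ✓
All samples match this transformation.

(a) M² + 1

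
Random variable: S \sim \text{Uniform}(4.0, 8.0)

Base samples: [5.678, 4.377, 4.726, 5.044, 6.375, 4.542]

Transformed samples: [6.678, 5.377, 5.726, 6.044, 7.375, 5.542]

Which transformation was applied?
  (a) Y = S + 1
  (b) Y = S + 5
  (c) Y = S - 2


Checking option (a) Y = S + 1:
  S = 5.678 -> Y = 6.678 ✓
  S = 4.377 -> Y = 5.377 ✓
  S = 4.726 -> Y = 5.726 ✓
All samples match this transformation.

(a) S + 1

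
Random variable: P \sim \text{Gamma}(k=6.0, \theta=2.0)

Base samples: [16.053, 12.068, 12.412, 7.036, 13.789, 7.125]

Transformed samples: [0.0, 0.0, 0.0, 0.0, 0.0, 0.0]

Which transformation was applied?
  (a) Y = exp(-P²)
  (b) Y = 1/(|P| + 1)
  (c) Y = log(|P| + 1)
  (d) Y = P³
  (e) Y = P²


Checking option (a) Y = exp(-P²):
  P = 16.053 -> Y = 0.0 ✓
  P = 12.068 -> Y = 0.0 ✓
  P = 12.412 -> Y = 0.0 ✓
All samples match this transformation.

(a) exp(-P²)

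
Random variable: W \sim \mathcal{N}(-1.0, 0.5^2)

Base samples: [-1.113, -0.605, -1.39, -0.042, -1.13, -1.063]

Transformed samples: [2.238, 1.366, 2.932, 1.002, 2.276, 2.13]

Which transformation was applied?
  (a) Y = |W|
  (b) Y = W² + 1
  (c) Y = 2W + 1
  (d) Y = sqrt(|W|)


Checking option (b) Y = W² + 1:
  W = -1.113 -> Y = 2.238 ✓
  W = -0.605 -> Y = 1.366 ✓
  W = -1.39 -> Y = 2.932 ✓
All samples match this transformation.

(b) W² + 1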